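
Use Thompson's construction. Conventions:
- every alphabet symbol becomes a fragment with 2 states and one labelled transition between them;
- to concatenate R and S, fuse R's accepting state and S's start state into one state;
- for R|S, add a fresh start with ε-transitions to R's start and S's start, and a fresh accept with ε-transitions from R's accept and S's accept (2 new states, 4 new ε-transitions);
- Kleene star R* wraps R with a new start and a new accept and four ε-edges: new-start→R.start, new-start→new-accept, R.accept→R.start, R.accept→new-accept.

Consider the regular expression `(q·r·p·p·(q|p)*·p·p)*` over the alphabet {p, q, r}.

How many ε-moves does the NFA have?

Bottom-up over the parse tree:
Each of the 8 symbol leaves contributes 0 ε-transitions.
  q|p = 4 ε-transitions
  (q|p)* = 8 ε-transitions
  q·r·p·p·(q|p)*·p·p = 8 ε-transitions
  (q·r·p·p·(q|p)*·p·p)* = 12 ε-transitions

12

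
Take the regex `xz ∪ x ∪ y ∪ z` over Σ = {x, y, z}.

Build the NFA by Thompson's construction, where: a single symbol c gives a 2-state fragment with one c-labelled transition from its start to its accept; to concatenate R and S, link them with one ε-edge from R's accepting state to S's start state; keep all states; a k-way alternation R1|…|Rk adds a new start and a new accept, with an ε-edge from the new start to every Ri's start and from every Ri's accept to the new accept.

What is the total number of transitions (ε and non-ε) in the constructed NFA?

14

Bottom-up over the parse tree:
Each of the 5 symbol leaves contributes 1 transition (1 symbol, 0 ε).
  xz : 3 transitions (2 symbol, 1 ε)
  xz ∪ x ∪ y ∪ z : 14 transitions (5 symbol, 9 ε)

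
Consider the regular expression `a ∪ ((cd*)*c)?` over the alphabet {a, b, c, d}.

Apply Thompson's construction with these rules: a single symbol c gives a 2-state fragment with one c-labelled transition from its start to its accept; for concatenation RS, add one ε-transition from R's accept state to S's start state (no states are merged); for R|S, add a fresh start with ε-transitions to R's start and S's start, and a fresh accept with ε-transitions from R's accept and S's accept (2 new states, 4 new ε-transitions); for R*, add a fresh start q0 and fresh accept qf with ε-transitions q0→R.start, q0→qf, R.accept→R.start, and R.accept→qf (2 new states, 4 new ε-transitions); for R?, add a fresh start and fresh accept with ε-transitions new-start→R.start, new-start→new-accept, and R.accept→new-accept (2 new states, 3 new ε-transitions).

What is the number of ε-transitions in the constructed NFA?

17

Recursing over subexpressions:
Each of the 4 symbol leaves contributes 0 ε-transitions.
  d* = 4 ε-transitions
  cd* = 5 ε-transitions
  (cd*)* = 9 ε-transitions
  (cd*)*c = 10 ε-transitions
  ((cd*)*c)? = 13 ε-transitions
  a ∪ ((cd*)*c)? = 17 ε-transitions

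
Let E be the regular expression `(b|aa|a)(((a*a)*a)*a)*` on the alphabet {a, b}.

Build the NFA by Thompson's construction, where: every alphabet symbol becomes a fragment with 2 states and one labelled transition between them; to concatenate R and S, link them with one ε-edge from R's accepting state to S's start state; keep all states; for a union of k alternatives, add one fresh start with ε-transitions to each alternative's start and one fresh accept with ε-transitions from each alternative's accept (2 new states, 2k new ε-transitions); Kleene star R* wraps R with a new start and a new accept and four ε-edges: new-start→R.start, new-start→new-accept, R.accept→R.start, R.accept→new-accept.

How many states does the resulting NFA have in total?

26

Recursing over subexpressions:
Each of the 8 symbol leaves contributes a 2-state fragment.
  aa → 4 states
  b|aa|a → 10 states
  a* → 4 states
  a*a → 6 states
  (a*a)* → 8 states
  (a*a)*a → 10 states
  ((a*a)*a)* → 12 states
  ((a*a)*a)*a → 14 states
  (((a*a)*a)*a)* → 16 states
  (b|aa|a)(((a*a)*a)*a)* → 26 states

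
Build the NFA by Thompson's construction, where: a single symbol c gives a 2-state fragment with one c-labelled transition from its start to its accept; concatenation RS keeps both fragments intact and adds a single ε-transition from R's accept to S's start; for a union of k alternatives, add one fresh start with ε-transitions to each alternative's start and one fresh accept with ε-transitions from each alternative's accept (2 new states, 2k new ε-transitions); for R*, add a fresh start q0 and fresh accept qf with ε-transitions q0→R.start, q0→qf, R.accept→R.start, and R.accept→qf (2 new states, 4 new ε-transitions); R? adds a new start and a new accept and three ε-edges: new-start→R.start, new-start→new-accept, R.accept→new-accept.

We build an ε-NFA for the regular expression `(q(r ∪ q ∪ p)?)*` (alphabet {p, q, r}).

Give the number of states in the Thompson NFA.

Bottom-up over the parse tree:
Each of the 4 symbol leaves contributes a 2-state fragment.
  r ∪ q ∪ p = 8 states
  (r ∪ q ∪ p)? = 10 states
  q(r ∪ q ∪ p)? = 12 states
  (q(r ∪ q ∪ p)?)* = 14 states

14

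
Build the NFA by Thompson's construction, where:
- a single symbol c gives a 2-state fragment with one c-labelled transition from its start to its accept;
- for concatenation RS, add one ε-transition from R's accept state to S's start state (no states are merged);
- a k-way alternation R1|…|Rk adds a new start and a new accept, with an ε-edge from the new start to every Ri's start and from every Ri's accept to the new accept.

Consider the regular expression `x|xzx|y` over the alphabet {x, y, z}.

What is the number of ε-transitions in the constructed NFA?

By structural recursion:
Each of the 5 symbol leaves contributes 0 ε-transitions.
  xzx → 2 ε-transitions
  x|xzx|y → 8 ε-transitions

8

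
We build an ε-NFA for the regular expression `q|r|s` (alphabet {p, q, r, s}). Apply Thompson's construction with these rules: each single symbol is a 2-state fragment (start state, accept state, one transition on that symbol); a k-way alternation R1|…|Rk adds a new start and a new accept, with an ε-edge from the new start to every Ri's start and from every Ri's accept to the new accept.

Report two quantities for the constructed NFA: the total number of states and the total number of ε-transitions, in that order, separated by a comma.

8, 6

By structural recursion:
Each of the 3 symbol leaves contributes 2 states and 0 ε-transitions.
  q|r|s : 8 states, 6 ε-transitions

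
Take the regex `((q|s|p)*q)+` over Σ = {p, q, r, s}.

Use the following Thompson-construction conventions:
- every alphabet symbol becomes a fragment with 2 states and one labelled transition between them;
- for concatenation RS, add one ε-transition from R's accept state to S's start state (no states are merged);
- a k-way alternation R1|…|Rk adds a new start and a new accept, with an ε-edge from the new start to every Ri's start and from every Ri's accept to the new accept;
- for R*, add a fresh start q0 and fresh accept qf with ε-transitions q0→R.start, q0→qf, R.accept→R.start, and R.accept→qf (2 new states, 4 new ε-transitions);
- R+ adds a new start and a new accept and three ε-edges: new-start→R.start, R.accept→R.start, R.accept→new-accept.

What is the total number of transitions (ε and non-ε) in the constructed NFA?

By structural recursion:
Each of the 4 symbol leaves contributes 1 transition (1 symbol, 0 ε).
  q|s|p → 9 transitions (3 symbol, 6 ε)
  (q|s|p)* → 13 transitions (3 symbol, 10 ε)
  (q|s|p)*q → 15 transitions (4 symbol, 11 ε)
  ((q|s|p)*q)+ → 18 transitions (4 symbol, 14 ε)

18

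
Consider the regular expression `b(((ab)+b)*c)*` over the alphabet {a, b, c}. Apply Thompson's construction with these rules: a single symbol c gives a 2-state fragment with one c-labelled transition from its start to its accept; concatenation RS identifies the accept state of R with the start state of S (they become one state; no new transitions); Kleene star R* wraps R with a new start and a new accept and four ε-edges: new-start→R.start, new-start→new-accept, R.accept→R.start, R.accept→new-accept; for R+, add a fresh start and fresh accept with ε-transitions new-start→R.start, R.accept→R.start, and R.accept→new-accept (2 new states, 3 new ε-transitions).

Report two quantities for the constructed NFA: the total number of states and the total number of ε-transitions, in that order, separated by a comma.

Building bottom-up:
Each of the 5 symbol leaves contributes 2 states and 0 ε-transitions.
  ab : 3 states, 0 ε-transitions
  (ab)+ : 5 states, 3 ε-transitions
  (ab)+b : 6 states, 3 ε-transitions
  ((ab)+b)* : 8 states, 7 ε-transitions
  ((ab)+b)*c : 9 states, 7 ε-transitions
  (((ab)+b)*c)* : 11 states, 11 ε-transitions
  b(((ab)+b)*c)* : 12 states, 11 ε-transitions

12, 11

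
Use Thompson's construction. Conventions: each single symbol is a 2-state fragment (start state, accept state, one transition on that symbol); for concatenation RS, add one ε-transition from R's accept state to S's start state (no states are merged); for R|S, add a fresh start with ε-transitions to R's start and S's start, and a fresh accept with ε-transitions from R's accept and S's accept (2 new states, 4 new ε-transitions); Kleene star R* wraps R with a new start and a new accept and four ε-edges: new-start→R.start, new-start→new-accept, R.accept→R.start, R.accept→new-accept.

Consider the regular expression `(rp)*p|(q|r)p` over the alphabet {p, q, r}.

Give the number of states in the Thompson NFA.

18

Building bottom-up:
Each of the 6 symbol leaves contributes a 2-state fragment.
  rp : 4 states
  (rp)* : 6 states
  (rp)*p : 8 states
  q|r : 6 states
  (q|r)p : 8 states
  (rp)*p|(q|r)p : 18 states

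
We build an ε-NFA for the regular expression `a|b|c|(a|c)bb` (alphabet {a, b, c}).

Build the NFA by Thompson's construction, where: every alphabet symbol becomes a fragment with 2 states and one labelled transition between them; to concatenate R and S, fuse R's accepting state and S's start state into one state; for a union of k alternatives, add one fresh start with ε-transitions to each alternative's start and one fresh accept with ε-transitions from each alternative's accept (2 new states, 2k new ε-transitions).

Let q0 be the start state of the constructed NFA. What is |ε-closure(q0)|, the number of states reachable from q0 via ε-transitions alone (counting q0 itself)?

7

Work bottom-up. For each fragment F, track |ε-closure(F.start)| and whether F's accept lies in that closure (i.e. whether F accepts ε). A single-symbol fragment has closure size 1 and does not accept ε.
  a|c → |closure| = 1 + 1 + 1 = 3 (the new accept is not ε-reachable since no branch accepts ε)
  (a|c)bb → |closure| equals the left operand's closure size = 3 (its accept is not ε-reachable, so the closure stops there)
  a|b|c|(a|c)bb → |closure| = 1 + 1 + 1 + 1 + 3 = 7 (the new accept is not ε-reachable since no branch accepts ε)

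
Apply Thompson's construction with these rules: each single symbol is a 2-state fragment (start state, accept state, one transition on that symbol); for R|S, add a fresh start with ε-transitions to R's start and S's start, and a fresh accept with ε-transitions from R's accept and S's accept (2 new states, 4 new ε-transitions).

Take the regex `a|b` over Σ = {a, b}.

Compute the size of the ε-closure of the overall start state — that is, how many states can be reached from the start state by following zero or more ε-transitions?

3

Compute the ε-closure size of each fragment's start state recursively; a symbol fragment's start has no outgoing ε-edge, so its closure is just itself (size 1).
  a|b : new start ε-reaches every alternative's start; none of them accept ε, so the new accept is not reached: C = 1 + 1 + 1 = 3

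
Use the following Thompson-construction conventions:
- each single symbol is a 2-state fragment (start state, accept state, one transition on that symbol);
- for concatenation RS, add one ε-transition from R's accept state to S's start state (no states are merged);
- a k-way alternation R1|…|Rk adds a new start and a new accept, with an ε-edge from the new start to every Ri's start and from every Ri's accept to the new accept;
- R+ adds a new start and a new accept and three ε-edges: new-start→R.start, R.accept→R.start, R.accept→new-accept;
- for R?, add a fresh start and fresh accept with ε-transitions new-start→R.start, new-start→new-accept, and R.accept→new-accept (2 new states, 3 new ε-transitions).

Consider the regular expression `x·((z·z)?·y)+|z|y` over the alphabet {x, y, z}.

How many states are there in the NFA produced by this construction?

18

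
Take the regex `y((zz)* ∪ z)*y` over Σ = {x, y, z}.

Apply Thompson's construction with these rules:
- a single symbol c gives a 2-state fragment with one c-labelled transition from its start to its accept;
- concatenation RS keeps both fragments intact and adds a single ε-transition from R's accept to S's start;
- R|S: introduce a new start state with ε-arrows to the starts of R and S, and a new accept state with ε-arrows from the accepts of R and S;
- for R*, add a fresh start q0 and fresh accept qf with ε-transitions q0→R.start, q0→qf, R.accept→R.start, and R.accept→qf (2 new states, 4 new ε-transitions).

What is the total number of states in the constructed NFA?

16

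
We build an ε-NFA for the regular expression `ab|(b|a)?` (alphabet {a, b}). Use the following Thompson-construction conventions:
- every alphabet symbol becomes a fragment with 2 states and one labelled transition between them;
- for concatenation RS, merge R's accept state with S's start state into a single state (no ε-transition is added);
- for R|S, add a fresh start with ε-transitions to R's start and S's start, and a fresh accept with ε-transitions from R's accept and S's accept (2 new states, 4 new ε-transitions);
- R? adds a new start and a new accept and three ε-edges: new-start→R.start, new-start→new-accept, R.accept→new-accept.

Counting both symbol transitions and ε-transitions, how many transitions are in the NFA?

Building bottom-up:
Each of the 4 symbol leaves contributes 1 transition (1 symbol, 0 ε).
  ab = 2 transitions (2 symbol, 0 ε)
  b|a = 6 transitions (2 symbol, 4 ε)
  (b|a)? = 9 transitions (2 symbol, 7 ε)
  ab|(b|a)? = 15 transitions (4 symbol, 11 ε)

15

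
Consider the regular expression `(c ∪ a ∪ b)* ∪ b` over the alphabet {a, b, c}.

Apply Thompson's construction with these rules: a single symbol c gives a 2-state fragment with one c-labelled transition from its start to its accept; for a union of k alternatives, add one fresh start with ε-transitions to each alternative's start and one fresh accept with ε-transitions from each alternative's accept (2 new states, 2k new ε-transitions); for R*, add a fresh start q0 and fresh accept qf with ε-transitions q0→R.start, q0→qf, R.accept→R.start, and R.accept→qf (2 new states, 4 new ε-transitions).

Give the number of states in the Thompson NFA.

Per subexpression:
Each of the 4 symbol leaves contributes a 2-state fragment.
  c ∪ a ∪ b → 8 states
  (c ∪ a ∪ b)* → 10 states
  (c ∪ a ∪ b)* ∪ b → 14 states

14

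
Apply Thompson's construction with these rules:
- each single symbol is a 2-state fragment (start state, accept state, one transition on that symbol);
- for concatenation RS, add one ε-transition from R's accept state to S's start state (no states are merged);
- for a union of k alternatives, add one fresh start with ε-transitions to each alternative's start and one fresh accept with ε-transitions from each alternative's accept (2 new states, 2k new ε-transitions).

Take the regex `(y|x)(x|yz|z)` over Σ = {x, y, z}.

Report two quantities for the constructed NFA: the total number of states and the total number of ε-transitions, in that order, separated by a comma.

16, 12

Building bottom-up:
Each of the 6 symbol leaves contributes 2 states and 0 ε-transitions.
  y|x : 6 states, 4 ε-transitions
  yz : 4 states, 1 ε-transition
  x|yz|z : 10 states, 7 ε-transitions
  (y|x)(x|yz|z) : 16 states, 12 ε-transitions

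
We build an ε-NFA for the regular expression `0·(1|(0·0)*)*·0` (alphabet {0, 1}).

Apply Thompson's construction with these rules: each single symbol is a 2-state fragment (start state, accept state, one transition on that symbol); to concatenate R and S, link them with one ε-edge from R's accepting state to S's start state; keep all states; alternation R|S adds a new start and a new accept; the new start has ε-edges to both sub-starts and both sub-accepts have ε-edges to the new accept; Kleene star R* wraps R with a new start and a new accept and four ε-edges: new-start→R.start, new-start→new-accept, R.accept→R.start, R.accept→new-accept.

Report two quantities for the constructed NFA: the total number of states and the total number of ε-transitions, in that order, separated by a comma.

16, 15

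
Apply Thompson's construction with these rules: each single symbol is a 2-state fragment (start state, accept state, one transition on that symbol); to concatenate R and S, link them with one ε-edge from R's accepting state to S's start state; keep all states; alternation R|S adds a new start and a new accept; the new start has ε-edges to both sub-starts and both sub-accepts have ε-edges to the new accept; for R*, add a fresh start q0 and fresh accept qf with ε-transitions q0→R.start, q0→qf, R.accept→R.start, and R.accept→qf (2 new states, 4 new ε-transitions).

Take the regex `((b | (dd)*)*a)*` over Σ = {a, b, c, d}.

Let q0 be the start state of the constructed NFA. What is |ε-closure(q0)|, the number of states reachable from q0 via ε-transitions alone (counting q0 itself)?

Let C(F) = |ε-closure(F.start)| within fragment F, and note whether F accepts ε. Symbol fragments have C = 1 and do not accept ε. Then:
  dd → |ε-closure| equals the left operand's closure size = 1 (its accept is not ε-reachable, so the closure stops there)
  (dd)* → new start has ε-edges to the inner start and to the new accept, so |ε-closure| = 2 + 1 = 3
  b | (dd)* → |ε-closure| = 1 (new start) + (1 + 3) + 1 (new accept, since some branch ε-reaches its own accept) = 6
  (b | (dd)*)* → |ε-closure| = 1 (new start) + 6 (body) + 1 (new accept) = 8
  (b | (dd)*)*a → the left operand accepts ε, so the closure extends into the next operand (via the concat ε-link); |ε-closure| = 8 + 1 = 9
  ((b | (dd)*)*a)* → |ε-closure| = 1 (new start) + 9 (body) + 1 (new accept) = 11

11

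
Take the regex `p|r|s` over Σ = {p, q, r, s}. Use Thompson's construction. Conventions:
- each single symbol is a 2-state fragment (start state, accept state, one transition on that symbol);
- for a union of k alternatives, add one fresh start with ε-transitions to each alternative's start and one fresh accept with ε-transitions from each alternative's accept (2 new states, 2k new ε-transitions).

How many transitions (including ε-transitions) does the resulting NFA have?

9

Recursing over subexpressions:
Each of the 3 symbol leaves contributes 1 transition (1 symbol, 0 ε).
  p|r|s : 9 transitions (3 symbol, 6 ε)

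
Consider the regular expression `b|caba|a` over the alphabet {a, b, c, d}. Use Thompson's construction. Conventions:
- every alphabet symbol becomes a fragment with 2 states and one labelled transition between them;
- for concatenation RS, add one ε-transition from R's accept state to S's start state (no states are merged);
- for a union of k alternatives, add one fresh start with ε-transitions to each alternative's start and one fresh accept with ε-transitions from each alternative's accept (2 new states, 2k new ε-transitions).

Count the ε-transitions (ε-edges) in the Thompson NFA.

Recursing over subexpressions:
Each of the 6 symbol leaves contributes 0 ε-transitions.
  caba — 3 ε-transitions
  b|caba|a — 9 ε-transitions

9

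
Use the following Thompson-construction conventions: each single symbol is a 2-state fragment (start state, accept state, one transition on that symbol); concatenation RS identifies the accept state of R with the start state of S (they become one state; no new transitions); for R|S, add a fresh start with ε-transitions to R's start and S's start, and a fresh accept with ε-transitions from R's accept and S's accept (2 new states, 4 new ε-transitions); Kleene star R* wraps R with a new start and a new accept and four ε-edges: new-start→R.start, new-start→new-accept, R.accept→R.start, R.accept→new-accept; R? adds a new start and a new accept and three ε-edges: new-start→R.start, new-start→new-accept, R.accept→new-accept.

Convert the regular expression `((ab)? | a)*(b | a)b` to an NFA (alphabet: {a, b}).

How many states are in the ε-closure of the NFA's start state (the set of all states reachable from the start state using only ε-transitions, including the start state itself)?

Work bottom-up. For each fragment F, track |ε-closure(F.start)| and whether F's accept lies in that closure (i.e. whether F accepts ε). A single-symbol fragment has closure size 1 and does not accept ε.
  ab : same as the first factor's closure: |closure| = 1
  (ab)? : |closure| = 1 (new start) + 1 (body) + 1 (new accept, via ε) = 3
  (ab)? | a : |closure| = 1 (new start) + (3 + 1) + 1 (new accept, since some branch ε-reaches its own accept) = 6
  ((ab)? | a)* : new start has ε-edges to the inner start and to the new accept, so |closure| = 2 + 6 = 8
  b | a : |closure| = 1 + 1 + 1 = 3 (the new accept is not ε-reachable since no branch accepts ε)
  ((ab)? | a)*(b | a)b : |closure| = 8 + (3−1) = 10 (closure spills across the concat boundary because the left factor accepts ε)

10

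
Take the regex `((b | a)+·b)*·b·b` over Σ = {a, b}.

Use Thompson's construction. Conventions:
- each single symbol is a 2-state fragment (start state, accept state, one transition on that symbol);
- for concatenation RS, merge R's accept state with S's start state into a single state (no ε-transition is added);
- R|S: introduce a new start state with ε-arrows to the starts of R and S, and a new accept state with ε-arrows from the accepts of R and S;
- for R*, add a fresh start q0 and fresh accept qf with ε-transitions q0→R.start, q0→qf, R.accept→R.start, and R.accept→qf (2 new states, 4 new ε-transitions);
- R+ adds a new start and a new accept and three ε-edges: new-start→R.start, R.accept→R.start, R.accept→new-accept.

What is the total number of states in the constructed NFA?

Per subexpression:
Each of the 5 symbol leaves contributes a 2-state fragment.
  b | a = 6 states
  (b | a)+ = 8 states
  (b | a)+·b = 9 states
  ((b | a)+·b)* = 11 states
  ((b | a)+·b)*·b·b = 13 states

13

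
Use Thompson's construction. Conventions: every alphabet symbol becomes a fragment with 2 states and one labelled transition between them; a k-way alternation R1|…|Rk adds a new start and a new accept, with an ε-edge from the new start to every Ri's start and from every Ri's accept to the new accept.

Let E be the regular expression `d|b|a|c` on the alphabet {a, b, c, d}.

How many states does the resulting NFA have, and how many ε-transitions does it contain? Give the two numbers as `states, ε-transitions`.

10, 8

By structural recursion:
Each of the 4 symbol leaves contributes 2 states and 0 ε-transitions.
  d|b|a|c → 10 states, 8 ε-transitions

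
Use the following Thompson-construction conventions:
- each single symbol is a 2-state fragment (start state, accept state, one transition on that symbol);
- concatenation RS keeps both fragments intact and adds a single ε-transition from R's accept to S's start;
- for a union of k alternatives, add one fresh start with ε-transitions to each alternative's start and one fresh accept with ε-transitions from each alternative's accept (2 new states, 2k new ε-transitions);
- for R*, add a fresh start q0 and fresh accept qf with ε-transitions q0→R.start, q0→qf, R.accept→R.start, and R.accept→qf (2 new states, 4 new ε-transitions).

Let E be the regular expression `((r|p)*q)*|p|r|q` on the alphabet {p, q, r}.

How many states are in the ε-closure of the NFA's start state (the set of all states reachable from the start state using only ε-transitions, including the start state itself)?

Compute the ε-closure size of each fragment's start state recursively; a symbol fragment's start has no outgoing ε-edge, so its closure is just itself (size 1).
  r|p — |ε-closure| = 1 + 1 + 1 = 3 (the new accept is not ε-reachable since no branch accepts ε)
  (r|p)* — new start has ε-edges to the inner start and to the new accept, so |ε-closure| = 2 + 3 = 5
  (r|p)*q — |ε-closure| = 5 + 1 = 6 (closure spills across the concat boundary because the left factor accepts ε)
  ((r|p)*q)* — |ε-closure| = 1 (new start) + 6 (body) + 1 (new accept) = 8
  ((r|p)*q)*|p|r|q — |ε-closure| = 1 (new start) + (8 + 1 + 1 + 1) + 1 (new accept, since some branch ε-reaches its own accept) = 13

13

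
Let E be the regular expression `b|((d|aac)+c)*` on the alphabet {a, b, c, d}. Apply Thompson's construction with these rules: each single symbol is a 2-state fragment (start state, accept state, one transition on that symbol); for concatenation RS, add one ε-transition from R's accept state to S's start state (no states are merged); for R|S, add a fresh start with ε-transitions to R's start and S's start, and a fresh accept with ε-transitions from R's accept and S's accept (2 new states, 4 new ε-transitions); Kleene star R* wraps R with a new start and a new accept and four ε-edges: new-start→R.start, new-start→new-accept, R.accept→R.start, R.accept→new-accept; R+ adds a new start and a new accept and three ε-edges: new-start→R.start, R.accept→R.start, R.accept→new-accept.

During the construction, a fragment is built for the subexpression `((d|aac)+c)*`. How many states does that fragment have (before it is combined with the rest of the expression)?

Fragment for `((d|aac)+c)*`:
Each of the 5 symbol leaves contributes a 2-state fragment.
  aac = 6 states
  d|aac = 10 states
  (d|aac)+ = 12 states
  (d|aac)+c = 14 states
  ((d|aac)+c)* = 16 states

16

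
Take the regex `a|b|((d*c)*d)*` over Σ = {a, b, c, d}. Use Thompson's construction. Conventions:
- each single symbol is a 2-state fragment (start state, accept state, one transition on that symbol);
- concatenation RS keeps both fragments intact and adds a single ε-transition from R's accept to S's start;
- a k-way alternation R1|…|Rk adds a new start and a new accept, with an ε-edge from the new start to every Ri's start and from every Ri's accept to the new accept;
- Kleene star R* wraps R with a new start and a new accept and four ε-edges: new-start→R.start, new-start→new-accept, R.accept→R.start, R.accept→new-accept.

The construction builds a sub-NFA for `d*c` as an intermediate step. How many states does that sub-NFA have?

6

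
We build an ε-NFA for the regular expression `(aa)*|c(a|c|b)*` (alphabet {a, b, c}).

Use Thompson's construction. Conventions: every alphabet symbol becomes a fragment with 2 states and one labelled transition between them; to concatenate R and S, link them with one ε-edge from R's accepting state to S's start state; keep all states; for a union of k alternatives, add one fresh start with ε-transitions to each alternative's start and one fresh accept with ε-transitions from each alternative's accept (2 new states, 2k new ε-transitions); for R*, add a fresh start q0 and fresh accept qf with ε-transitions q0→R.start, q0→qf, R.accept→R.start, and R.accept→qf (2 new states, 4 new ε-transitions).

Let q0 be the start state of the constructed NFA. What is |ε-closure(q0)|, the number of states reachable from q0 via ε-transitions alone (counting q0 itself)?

6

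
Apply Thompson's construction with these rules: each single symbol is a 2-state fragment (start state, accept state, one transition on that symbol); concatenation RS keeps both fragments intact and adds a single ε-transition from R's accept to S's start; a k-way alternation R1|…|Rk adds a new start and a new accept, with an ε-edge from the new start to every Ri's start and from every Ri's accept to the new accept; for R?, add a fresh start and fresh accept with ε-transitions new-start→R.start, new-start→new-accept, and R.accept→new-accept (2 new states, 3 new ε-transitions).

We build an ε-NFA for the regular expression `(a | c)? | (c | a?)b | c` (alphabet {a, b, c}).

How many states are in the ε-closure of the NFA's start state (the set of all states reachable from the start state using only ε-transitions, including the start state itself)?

15

Let C(F) = |ε-closure(F.start)| within fragment F, and note whether F accepts ε. Symbol fragments have C = 1 and do not accept ε. Then:
  a | c : |closure| = 1 + 1 + 1 = 3 (the new accept is not ε-reachable since no branch accepts ε)
  (a | c)? : new start has ε-edges to the inner start and to the new accept, so |closure| = 2 + 3 = 5
  a? : new start has ε-edges to the inner start and to the new accept, so |closure| = 2 + 1 = 3
  c | a? : new start ε-reaches every alternative's start; at least one alternative accepts ε, so the union's new accept is reached too: |closure| = 1 + 1 + 3 + 1 = 6
  (c | a?)b : the left operand accepts ε, so the closure extends into the next operand (via the concat ε-link); |closure| = 6 + 1 = 7
  (a | c)? | (c | a?)b | c : |closure| = 1 (new start) + (5 + 7 + 1) + 1 (new accept, since some branch ε-reaches its own accept) = 15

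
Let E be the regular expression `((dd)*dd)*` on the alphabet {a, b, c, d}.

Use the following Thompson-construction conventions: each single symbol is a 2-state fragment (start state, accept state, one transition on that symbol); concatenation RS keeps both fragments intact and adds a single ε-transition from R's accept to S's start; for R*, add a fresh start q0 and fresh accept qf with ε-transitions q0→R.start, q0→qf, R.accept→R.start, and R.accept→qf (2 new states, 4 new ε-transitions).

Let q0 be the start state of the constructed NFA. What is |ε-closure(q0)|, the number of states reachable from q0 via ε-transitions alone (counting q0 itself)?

Compute the ε-closure size of each fragment's start state recursively; a symbol fragment's start has no outgoing ε-edge, so its closure is just itself (size 1).
  dd : same as the first factor's closure: |closure| = 1
  (dd)* : new start has ε-edges to the inner start and to the new accept, so |closure| = 2 + 1 = 3
  (dd)*dd : |closure| = 3 + 1 = 4 (closure spills across the concat boundary because the left factor accepts ε)
  ((dd)*dd)* : |closure| = 1 (new start) + 4 (body) + 1 (new accept) = 6

6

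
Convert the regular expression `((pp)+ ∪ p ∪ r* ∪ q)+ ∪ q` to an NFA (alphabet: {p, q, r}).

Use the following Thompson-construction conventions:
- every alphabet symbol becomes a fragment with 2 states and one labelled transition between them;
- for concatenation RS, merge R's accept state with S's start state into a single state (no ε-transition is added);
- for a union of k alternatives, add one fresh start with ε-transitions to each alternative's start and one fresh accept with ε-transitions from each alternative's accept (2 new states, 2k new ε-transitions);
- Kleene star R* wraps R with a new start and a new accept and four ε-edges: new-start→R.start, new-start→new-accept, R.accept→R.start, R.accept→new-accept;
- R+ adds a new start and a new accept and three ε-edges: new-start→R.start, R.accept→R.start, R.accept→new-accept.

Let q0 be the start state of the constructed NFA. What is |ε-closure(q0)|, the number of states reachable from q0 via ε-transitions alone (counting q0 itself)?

Compute the ε-closure size of each fragment's start state recursively; a symbol fragment's start has no outgoing ε-edge, so its closure is just itself (size 1).
  pp → |ε-closure| equals the left operand's closure size = 1 (its accept is not ε-reachable, so the closure stops there)
  (pp)+ → |ε-closure| = 1 + 1 = 2 (the body doesn't accept ε, so the new accept is not reached)
  r* → |ε-closure| = 1 (new start) + 1 (body) + 1 (new accept) = 3
  (pp)+ ∪ p ∪ r* ∪ q → new start ε-reaches every alternative's start; at least one alternative accepts ε, so the union's new accept is reached too: |ε-closure| = 1 + 2 + 1 + 3 + 1 + 1 = 9
  ((pp)+ ∪ p ∪ r* ∪ q)+ → new start ε-reaches the body's start; the body's accept is ε-reachable, so the new accept is too: |ε-closure| = 1 + 9 + 1 = 11
  ((pp)+ ∪ p ∪ r* ∪ q)+ ∪ q → new start ε-reaches every alternative's start; at least one alternative accepts ε, so the union's new accept is reached too: |ε-closure| = 1 + 11 + 1 + 1 = 14

14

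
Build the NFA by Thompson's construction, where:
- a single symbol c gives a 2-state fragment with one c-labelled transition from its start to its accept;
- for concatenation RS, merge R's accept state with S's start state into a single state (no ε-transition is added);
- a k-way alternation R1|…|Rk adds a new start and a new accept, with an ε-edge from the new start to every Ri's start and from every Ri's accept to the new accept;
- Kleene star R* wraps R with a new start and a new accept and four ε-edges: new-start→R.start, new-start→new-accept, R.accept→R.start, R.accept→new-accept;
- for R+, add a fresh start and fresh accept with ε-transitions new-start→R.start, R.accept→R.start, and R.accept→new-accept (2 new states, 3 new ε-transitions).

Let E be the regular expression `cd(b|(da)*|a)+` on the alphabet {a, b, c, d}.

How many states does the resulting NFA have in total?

15

By structural recursion:
Each of the 6 symbol leaves contributes a 2-state fragment.
  da : 3 states
  (da)* : 5 states
  b|(da)*|a : 11 states
  (b|(da)*|a)+ : 13 states
  cd(b|(da)*|a)+ : 15 states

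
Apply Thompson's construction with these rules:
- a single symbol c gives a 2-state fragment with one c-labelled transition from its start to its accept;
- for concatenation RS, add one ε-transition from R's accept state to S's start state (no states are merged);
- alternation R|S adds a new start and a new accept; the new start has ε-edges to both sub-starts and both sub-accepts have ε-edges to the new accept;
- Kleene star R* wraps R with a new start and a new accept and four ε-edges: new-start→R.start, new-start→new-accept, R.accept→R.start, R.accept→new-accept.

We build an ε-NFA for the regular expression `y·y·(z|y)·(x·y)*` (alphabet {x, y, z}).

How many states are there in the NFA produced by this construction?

16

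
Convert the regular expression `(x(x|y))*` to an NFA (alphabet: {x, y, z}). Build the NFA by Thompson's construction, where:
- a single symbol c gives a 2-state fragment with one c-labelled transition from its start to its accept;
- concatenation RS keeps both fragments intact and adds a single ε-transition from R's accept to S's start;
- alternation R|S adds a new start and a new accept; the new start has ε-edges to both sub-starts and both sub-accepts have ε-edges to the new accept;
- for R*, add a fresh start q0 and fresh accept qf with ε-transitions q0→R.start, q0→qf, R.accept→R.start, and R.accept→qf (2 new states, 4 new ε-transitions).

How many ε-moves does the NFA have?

Building bottom-up:
Each of the 3 symbol leaves contributes 0 ε-transitions.
  x|y : 4 ε-transitions
  x(x|y) : 5 ε-transitions
  (x(x|y))* : 9 ε-transitions

9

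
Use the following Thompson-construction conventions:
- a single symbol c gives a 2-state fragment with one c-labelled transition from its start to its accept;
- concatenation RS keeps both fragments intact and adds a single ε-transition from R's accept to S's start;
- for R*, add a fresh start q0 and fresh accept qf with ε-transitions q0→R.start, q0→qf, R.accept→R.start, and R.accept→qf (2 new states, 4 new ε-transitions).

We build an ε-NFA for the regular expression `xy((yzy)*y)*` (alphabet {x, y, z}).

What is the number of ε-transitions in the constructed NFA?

13

Recursing over subexpressions:
Each of the 6 symbol leaves contributes 0 ε-transitions.
  yzy → 2 ε-transitions
  (yzy)* → 6 ε-transitions
  (yzy)*y → 7 ε-transitions
  ((yzy)*y)* → 11 ε-transitions
  xy((yzy)*y)* → 13 ε-transitions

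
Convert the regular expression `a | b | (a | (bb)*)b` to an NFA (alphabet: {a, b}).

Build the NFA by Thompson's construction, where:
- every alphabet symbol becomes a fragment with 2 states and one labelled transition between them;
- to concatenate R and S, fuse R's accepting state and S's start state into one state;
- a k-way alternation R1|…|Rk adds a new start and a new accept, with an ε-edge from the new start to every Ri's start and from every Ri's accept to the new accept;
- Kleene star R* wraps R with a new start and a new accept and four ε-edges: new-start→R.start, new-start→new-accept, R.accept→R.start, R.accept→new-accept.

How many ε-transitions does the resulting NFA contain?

Recursing over subexpressions:
Each of the 6 symbol leaves contributes 0 ε-transitions.
  bb → 0 ε-transitions
  (bb)* → 4 ε-transitions
  a | (bb)* → 8 ε-transitions
  (a | (bb)*)b → 8 ε-transitions
  a | b | (a | (bb)*)b → 14 ε-transitions

14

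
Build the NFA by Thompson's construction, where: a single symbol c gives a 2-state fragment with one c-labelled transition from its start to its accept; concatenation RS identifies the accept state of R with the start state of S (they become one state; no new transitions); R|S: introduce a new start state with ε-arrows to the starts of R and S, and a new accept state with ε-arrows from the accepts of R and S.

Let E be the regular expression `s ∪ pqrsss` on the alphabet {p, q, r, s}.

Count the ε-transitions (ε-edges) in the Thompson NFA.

4

By structural recursion:
Each of the 7 symbol leaves contributes 0 ε-transitions.
  pqrsss = 0 ε-transitions
  s ∪ pqrsss = 4 ε-transitions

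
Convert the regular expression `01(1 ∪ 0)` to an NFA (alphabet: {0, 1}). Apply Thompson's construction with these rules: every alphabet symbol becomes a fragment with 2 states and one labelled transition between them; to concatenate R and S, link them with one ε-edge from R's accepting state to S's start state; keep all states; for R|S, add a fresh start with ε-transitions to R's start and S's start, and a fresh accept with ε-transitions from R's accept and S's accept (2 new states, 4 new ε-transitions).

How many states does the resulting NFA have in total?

10

By structural recursion:
Each of the 4 symbol leaves contributes a 2-state fragment.
  1 ∪ 0 = 6 states
  01(1 ∪ 0) = 10 states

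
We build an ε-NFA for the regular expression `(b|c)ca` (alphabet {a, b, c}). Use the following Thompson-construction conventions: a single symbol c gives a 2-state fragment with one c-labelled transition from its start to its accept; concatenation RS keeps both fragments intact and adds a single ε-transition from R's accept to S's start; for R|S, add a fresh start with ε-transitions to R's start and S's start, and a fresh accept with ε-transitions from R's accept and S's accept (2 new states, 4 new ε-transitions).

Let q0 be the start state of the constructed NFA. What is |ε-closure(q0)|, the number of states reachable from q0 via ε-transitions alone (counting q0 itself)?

3

Compute the ε-closure size of each fragment's start state recursively; a symbol fragment's start has no outgoing ε-edge, so its closure is just itself (size 1).
  b|c : C = 1 + 1 + 1 = 3 (the new accept is not ε-reachable since no branch accepts ε)
  (b|c)ca : C equals the left operand's closure size = 3 (its accept is not ε-reachable, so the closure stops there)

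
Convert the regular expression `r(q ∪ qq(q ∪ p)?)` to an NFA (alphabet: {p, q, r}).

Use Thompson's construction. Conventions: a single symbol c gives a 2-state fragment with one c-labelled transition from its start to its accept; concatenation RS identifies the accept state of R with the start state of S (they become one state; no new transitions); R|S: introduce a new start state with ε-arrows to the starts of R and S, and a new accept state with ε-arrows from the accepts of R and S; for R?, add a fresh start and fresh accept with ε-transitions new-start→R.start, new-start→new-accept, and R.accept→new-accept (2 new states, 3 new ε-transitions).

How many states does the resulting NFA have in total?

Building bottom-up:
Each of the 6 symbol leaves contributes a 2-state fragment.
  q ∪ p → 6 states
  (q ∪ p)? → 8 states
  qq(q ∪ p)? → 10 states
  q ∪ qq(q ∪ p)? → 14 states
  r(q ∪ qq(q ∪ p)?) → 15 states

15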